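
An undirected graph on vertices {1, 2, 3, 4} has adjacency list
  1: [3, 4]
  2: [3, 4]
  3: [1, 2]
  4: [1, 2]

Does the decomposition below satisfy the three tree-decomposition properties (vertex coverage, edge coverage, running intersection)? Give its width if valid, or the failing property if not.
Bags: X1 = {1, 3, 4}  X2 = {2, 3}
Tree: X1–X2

No — edge (4,2) lies in no bag.

A tree decomposition must satisfy three properties: every vertex lies in some bag; for every edge, both endpoints lie together in some bag; and for every vertex, the bags containing it form a connected subtree. Here edge (4,2) lies in no bag, so the decomposition is invalid.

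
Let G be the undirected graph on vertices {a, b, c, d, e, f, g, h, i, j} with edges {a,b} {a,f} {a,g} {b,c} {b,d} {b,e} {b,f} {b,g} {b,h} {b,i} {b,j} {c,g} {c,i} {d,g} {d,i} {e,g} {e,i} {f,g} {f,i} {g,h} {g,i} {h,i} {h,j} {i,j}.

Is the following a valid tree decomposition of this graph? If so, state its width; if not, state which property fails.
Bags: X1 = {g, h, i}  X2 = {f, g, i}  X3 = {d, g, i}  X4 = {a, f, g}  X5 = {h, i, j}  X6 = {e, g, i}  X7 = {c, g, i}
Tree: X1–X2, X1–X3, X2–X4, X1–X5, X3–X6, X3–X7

A tree decomposition must satisfy three properties: every vertex lies in some bag; for every edge, both endpoints lie together in some bag; and for every vertex, the bags containing it form a connected subtree. Here vertex b appears in no bag, so the decomposition is invalid.

No — vertex b appears in no bag.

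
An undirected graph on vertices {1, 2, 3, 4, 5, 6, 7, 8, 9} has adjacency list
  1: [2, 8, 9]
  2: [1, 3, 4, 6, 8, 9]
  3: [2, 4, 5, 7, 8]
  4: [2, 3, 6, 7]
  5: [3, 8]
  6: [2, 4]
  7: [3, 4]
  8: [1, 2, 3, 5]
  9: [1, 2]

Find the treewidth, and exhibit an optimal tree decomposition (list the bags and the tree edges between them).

Each bag holds 3 vertices, so the decomposition has width 2, which upper-bounds the treewidth. On the other hand G contains the 3-clique {1, 2, 8}. A clique must lie in a single bag of any decomposition, so no decomposition can have width below 2. Combining the bounds, tw(G) = 2.

Treewidth 2.
One such decomposition:
Bags: B1 = {2, 3, 8}  B2 = {1, 2, 8}  B3 = {2, 3, 4}  B4 = {3, 5, 8}  B5 = {2, 4, 6}  B6 = {3, 4, 7}  B7 = {1, 2, 9}
Tree: B1–B2, B1–B3, B1–B4, B3–B5, B3–B6, B2–B7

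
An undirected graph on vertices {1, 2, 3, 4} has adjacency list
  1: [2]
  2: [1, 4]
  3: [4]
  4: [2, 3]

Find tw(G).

1

A width-1 tree decomposition is:
Bags: B1 = {3, 4}  B2 = {2, 4}  B3 = {1, 2}
Tree: B1–B2, B2–B3
Each bag holds 2 vertices, so the decomposition has width 1, which upper-bounds the treewidth. G has an edge, so its treewidth is at least 1. Hence tw(G) = 1 exactly.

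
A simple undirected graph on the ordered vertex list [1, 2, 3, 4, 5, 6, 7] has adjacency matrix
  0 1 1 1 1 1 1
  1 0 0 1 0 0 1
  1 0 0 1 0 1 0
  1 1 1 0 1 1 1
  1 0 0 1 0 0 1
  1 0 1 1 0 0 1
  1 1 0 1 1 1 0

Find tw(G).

A width-3 tree decomposition is:
Bags: B1 = {1, 4, 6, 7}  B2 = {1, 4, 5, 7}  B3 = {1, 2, 4, 7}  B4 = {1, 3, 4, 6}
Tree: B1–B2, B1–B3, B1–B4
The largest bag has 4 vertices, giving width 3; this decomposition certifies tw(G) ≤ 3. On the other hand G contains the 4-clique {1, 3, 4, 6}. A clique must lie in a single bag of any decomposition, so no decomposition can have width below 3. Hence tw(G) = 3 exactly.

3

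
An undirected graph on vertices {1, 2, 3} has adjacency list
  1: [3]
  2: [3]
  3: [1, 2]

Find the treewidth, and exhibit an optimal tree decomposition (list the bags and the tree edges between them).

Each bag holds 2 vertices, so the decomposition has width 1, which upper-bounds the treewidth. Any graph with an edge has treewidth ≥ 1, and G has the edge 1–3. Therefore the treewidth is 1.

Treewidth 1.
Bags: B1 = {1, 3}  B2 = {2, 3}
Tree: B1–B2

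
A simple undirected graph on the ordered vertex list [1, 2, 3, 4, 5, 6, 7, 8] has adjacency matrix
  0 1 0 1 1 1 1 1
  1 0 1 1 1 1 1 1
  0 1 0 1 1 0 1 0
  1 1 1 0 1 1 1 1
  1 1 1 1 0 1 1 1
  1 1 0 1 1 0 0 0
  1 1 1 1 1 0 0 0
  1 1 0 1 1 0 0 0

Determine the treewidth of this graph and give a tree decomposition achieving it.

Treewidth 4.
One such decomposition:
Bags: B1 = {1, 2, 4, 5, 6}  B2 = {1, 2, 4, 5, 7}  B3 = {1, 2, 4, 5, 8}  B4 = {2, 3, 4, 5, 7}
Tree: B1–B2, B2–B3, B2–B4

The largest bag has 5 vertices, giving width 4; this decomposition certifies tw(G) ≤ 4. On the other hand G contains the 5-clique {1, 2, 4, 5, 8}. A clique must lie in a single bag of any decomposition, so no decomposition can have width below 4. Hence tw(G) = 4 exactly.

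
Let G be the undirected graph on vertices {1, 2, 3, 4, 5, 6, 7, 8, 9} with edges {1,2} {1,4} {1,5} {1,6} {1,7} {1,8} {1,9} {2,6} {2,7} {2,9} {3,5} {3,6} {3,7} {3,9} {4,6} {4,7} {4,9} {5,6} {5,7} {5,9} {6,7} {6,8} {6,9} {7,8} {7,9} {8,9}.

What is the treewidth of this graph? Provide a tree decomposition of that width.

Every bag has size at most 5, so the width is 5 − 1 = 4 and tw(G) ≤ 4. On the other hand G contains the 5-clique {1, 6, 7, 8, 9}. A clique must lie in a single bag of any decomposition, so no decomposition can have width below 4. Combining the bounds, tw(G) = 4.

Treewidth 4.
One optimal decomposition is:
Bags: B1 = {1, 4, 6, 7, 9}  B2 = {1, 5, 6, 7, 9}  B3 = {1, 2, 6, 7, 9}  B4 = {3, 5, 6, 7, 9}  B5 = {1, 6, 7, 8, 9}
Tree: B1–B2, B2–B3, B2–B4, B3–B5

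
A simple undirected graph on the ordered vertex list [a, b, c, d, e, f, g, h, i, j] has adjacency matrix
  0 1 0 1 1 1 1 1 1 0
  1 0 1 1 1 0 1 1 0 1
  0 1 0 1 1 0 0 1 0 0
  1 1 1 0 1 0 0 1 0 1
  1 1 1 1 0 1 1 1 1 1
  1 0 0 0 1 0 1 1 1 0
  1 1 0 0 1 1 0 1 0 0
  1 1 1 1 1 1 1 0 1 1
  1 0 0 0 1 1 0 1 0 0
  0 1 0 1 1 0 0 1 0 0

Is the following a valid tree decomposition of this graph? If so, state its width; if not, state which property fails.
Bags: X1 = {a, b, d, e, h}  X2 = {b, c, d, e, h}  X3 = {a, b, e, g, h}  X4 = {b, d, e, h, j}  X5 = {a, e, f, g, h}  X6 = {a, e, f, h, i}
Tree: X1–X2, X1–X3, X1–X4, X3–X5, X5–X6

Checking the three conditions: (i) the bags cover all of {a, b, c, d, e, f, g, h, i, j}; (ii) for each edge, some bag contains both endpoints; (iii) the bags containing any fixed vertex form a subtree. All hold, so the decomposition is valid with width 5 − 1 = 4.

Yes; width 4.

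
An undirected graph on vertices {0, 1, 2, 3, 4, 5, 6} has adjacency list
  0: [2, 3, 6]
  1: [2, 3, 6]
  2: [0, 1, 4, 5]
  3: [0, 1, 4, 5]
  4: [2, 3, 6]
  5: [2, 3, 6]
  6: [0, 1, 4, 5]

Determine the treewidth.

A width-3 tree decomposition is:
Bags: B1 = {0, 2, 3, 6}  B2 = {2, 3, 5, 6}  B3 = {2, 3, 4, 6}  B4 = {1, 2, 3, 6}
Tree: B1–B2, B2–B3, B3–B4
The largest bag has 4 vertices, giving width 3; this decomposition certifies tw(G) ≤ 3. For the lower bound: the 4 vertex sets {0,2}, {5,6}, {3}, {4} are disjoint, each induces a connected subgraph, and every pair is joined by at least one edge of G. Contracting each set to a single vertex therefore yields K_{4} as a minor, and since treewidth is minor-monotone, tw(G) ≥ tw(K_{4}) = 3. Combining the bounds, tw(G) = 3.

3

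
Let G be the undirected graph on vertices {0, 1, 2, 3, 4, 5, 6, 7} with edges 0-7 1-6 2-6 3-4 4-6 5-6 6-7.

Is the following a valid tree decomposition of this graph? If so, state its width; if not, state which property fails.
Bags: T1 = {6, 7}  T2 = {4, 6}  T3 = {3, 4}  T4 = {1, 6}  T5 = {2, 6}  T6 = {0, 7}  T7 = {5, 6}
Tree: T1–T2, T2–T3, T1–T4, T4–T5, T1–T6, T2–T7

Yes; width 1.

Checking the three conditions: (i) the bags cover all of {0, 1, 2, 3, 4, 5, 6, 7}; (ii) for each edge, some bag contains both endpoints; (iii) the bags containing any fixed vertex form a subtree. All hold, so the decomposition is valid with width 2 − 1 = 1.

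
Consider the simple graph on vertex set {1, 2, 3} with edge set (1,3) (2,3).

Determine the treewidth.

1

A width-1 tree decomposition is:
Bags: B1 = {1, 3}  B2 = {2, 3}
Tree: B1–B2
The largest bag has 2 vertices, giving width 1; this decomposition certifies tw(G) ≤ 1. Since G has at least one edge (e.g. 1–3), it is not an edgeless graph, so tw(G) ≥ 1. Combining the bounds, tw(G) = 1.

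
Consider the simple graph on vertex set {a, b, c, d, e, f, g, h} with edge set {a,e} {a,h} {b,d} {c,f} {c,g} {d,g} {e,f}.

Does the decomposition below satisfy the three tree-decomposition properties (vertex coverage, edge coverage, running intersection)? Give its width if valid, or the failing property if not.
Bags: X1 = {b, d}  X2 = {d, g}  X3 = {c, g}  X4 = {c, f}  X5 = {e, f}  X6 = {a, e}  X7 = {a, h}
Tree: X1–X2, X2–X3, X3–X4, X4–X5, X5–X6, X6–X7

Vertex coverage: the bags together contain {a, b, c, d, e, f, g, h}, the full vertex set. Edge coverage: each edge of G has both endpoints in at least one bag. Running intersection: for every vertex, the bags containing it form a connected subtree. All three properties hold, so this is a valid tree decomposition of width max|bag| − 1 = 1, and hence tw(G) ≤ 1.

Yes; width 1.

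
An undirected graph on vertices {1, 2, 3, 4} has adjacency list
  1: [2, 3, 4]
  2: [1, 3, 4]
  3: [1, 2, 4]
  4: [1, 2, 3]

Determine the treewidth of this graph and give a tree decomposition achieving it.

A single bag containing all 4 vertices is trivially a valid decomposition of width 3. For the lower bound, the 4 vertices {1, 2, 3, 4} are pairwise adjacent, and any tree decomposition puts a clique entirely inside one bag — forcing width ≥ 3. Hence tw(G) = 3 exactly.

Treewidth 3.
One optimal decomposition is:
Bags: B1 = {1, 2, 3, 4}
Tree: (single bag)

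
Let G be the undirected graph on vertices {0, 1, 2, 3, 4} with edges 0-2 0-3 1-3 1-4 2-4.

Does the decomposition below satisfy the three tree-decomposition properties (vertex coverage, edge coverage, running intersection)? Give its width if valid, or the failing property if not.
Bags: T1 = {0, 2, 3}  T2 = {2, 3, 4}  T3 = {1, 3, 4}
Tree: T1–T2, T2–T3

Every vertex of G appears in some bag (union = {0, 1, 2, 3, 4}); every edge is covered by a bag; and for each vertex v the set of bags containing v is connected in the bag tree. The decomposition is therefore valid. The largest bag has 3 vertices, so the width is 2.

Yes; width 2.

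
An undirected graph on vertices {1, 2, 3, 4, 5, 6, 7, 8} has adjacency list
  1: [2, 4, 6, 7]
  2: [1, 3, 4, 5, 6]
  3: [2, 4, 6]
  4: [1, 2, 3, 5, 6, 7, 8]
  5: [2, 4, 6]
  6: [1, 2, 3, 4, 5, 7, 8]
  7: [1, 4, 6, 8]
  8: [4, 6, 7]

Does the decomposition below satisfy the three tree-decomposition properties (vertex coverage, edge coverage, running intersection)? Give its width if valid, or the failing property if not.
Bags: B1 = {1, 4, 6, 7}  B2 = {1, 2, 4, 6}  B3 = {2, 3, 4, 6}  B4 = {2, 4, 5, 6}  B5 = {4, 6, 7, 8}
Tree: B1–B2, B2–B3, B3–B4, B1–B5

Vertex coverage: the bags together contain {1, 2, 3, 4, 5, 6, 7, 8}, the full vertex set. Edge coverage: each edge of G has both endpoints in at least one bag. Running intersection: for every vertex, the bags containing it form a connected subtree. All three properties hold, so this is a valid tree decomposition of width max|bag| − 1 = 3, and hence tw(G) ≤ 3.

Yes; width 3.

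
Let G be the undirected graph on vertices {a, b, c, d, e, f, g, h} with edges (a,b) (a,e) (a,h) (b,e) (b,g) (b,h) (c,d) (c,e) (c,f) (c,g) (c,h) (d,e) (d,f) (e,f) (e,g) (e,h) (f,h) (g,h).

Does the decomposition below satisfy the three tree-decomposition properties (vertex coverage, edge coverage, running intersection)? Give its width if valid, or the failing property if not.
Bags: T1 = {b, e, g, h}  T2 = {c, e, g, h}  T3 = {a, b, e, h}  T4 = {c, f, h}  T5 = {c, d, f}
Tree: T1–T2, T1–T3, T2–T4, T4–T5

A tree decomposition must satisfy three properties: every vertex lies in some bag; for every edge, both endpoints lie together in some bag; and for every vertex, the bags containing it form a connected subtree. Here edge (e,f) lies in no bag, so the decomposition is invalid.

No — edge (e,f) lies in no bag.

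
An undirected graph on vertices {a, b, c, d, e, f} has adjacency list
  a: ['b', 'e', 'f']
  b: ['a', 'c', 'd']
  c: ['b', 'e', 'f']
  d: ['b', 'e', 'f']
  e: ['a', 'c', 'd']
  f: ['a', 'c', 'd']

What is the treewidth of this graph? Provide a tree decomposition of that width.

Treewidth 3.
One such decomposition:
Bags: B1 = {b, d, e, f}  B2 = {a, b, e, f}  B3 = {b, c, e, f}
Tree: B1–B2, B2–B3

Every bag has size at most 4, so the width is 4 − 1 = 3 and tw(G) ≤ 3. For the lower bound: the 4 vertex sets {d,f}, {a,e}, {b}, {c} are disjoint, each induces a connected subgraph, and every pair is joined by at least one edge of G. Contracting each set to a single vertex therefore yields K_{4} as a minor, and since treewidth is minor-monotone, tw(G) ≥ tw(K_{4}) = 3. Combining the bounds, tw(G) = 3.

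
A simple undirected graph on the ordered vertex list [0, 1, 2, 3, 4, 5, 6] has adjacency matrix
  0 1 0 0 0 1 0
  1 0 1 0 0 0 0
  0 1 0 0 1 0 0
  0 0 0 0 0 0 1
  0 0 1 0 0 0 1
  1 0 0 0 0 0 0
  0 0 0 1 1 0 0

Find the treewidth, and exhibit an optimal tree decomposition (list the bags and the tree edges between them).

Treewidth 1.
One optimal decomposition is:
Bags: B1 = {0, 5}  B2 = {0, 1}  B3 = {1, 2}  B4 = {2, 4}  B5 = {4, 6}  B6 = {3, 6}
Tree: B1–B2, B2–B3, B3–B4, B4–B5, B5–B6

The largest bag has 2 vertices, giving width 1; this decomposition certifies tw(G) ≤ 1. Since G has at least one edge (e.g. 5–0), it is not an edgeless graph, so tw(G) ≥ 1. Therefore the treewidth is 1.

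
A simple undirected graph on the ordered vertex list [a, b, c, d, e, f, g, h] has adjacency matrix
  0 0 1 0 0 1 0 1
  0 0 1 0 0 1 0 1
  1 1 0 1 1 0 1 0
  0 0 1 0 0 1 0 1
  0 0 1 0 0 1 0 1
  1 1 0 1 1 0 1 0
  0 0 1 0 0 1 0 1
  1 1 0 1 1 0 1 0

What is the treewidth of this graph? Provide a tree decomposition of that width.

Treewidth 3.
Bags: B1 = {a, c, f, h}  B2 = {c, d, f, h}  B3 = {b, c, f, h}  B4 = {c, e, f, h}  B5 = {c, f, g, h}
Tree: B1–B2, B2–B3, B3–B4, B4–B5

Every bag has size at most 4, so the width is 4 − 1 = 3 and tw(G) ≤ 3. For the lower bound: the 4 vertex sets {a,f}, {d,h}, {c}, {b} are disjoint, each induces a connected subgraph, and every pair is joined by at least one edge of G. Contracting each set to a single vertex therefore yields K_{4} as a minor, and since treewidth is minor-monotone, tw(G) ≥ tw(K_{4}) = 3. The upper and lower bounds meet at 3, so that is the treewidth.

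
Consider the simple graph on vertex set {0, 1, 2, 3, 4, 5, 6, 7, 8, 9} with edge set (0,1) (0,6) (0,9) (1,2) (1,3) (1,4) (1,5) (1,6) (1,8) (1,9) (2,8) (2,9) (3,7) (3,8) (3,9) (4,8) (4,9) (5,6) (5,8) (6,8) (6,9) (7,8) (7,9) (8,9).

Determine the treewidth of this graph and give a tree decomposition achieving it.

Every bag has size at most 4, so the width is 4 − 1 = 3 and tw(G) ≤ 3. Conversely, {0, 1, 6, 9} is a clique of size 4, and the vertices of any clique must share a bag in every tree decomposition; so some bag has ≥ 4 vertices and tw(G) ≥ 3. Therefore the treewidth is 3.

Treewidth 3.
Bags: B1 = {1, 2, 8, 9}  B2 = {1, 3, 8, 9}  B3 = {1, 4, 8, 9}  B4 = {1, 6, 8, 9}  B5 = {1, 5, 6, 8}  B6 = {3, 7, 8, 9}  B7 = {0, 1, 6, 9}
Tree: B1–B2, B1–B3, B2–B4, B4–B5, B2–B6, B4–B7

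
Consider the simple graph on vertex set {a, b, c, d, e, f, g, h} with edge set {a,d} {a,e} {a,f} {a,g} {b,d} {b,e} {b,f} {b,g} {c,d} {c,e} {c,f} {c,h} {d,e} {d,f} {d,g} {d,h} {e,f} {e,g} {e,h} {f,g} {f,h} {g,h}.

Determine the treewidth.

4

A width-4 tree decomposition is:
Bags: B1 = {b, d, e, f, g}  B2 = {d, e, f, g, h}  B3 = {c, d, e, f, h}  B4 = {a, d, e, f, g}
Tree: B1–B2, B2–B3, B1–B4
The largest bag has 5 vertices, giving width 4; this decomposition certifies tw(G) ≤ 4. For the lower bound, the 5 vertices {d, e, f, g, h} are pairwise adjacent, and any tree decomposition puts a clique entirely inside one bag — forcing width ≥ 4. Therefore the treewidth is 4.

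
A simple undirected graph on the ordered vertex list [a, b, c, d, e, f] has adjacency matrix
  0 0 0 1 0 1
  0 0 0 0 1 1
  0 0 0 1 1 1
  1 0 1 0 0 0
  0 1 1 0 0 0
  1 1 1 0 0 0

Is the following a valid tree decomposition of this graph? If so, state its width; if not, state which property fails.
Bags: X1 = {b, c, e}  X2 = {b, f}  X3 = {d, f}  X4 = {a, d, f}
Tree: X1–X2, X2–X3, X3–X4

A tree decomposition must satisfy three properties: every vertex lies in some bag; for every edge, both endpoints lie together in some bag; and for every vertex, the bags containing it form a connected subtree. Here edge (c,f) lies in no bag, so the decomposition is invalid.

No — edge (c,f) lies in no bag.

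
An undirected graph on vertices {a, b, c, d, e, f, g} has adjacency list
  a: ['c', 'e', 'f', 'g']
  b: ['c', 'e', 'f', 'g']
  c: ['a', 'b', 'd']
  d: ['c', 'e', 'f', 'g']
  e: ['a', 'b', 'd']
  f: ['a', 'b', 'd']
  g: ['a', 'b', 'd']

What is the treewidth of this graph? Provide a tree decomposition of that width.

Treewidth 3.
One such decomposition:
Bags: B1 = {a, b, d, f}  B2 = {a, b, c, d}  B3 = {a, b, d, e}  B4 = {a, b, d, g}
Tree: B1–B2, B2–B3, B3–B4

The largest bag has 4 vertices, giving width 3; this decomposition certifies tw(G) ≤ 3. For the lower bound: the 4 vertex sets {a,f}, {c,d}, {b}, {e} are disjoint, each induces a connected subgraph, and every pair is joined by at least one edge of G. Contracting each set to a single vertex therefore yields K_{4} as a minor, and since treewidth is minor-monotone, tw(G) ≥ tw(K_{4}) = 3. Therefore the treewidth is 3.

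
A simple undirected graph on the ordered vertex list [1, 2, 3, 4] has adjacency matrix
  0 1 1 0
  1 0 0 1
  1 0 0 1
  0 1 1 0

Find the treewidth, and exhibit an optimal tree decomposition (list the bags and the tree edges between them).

Treewidth 2.
One such decomposition:
Bags: B1 = {2, 3, 4}  B2 = {1, 2, 3}
Tree: B1–B2

The largest bag has 3 vertices, giving width 2; this decomposition certifies tw(G) ≤ 2. For the lower bound, G contains the cycle 3–4–2–1–3, so G is not a forest; only forests have treewidth ≤ 1, hence tw(G) ≥ 2. The upper and lower bounds meet at 2, so that is the treewidth.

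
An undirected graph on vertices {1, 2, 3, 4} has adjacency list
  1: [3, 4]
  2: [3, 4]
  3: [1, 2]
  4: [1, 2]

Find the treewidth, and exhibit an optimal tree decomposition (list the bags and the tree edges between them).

Treewidth 2.
One optimal decomposition is:
Bags: B1 = {1, 2, 4}  B2 = {1, 2, 3}
Tree: B1–B2

Every bag has size at most 3, so the width is 3 − 1 = 2 and tw(G) ≤ 2. Since 1–4–2–3–1 is a cycle in G, G is not acyclic. Forests are exactly the graphs of treewidth ≤ 1, so tw(G) ≥ 2. Hence tw(G) = 2 exactly.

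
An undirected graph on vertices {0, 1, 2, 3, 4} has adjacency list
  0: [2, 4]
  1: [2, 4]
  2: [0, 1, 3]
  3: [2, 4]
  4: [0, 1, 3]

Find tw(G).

A width-2 tree decomposition is:
Bags: B1 = {0, 2, 4}  B2 = {1, 2, 4}  B3 = {2, 3, 4}
Tree: B1–B2, B2–B3
Each bag holds 3 vertices, so the decomposition has width 2, which upper-bounds the treewidth. The edges 0–2–1–4–0 form a cycle, so G is not a tree and its treewidth is at least 2. Hence tw(G) = 2 exactly.

2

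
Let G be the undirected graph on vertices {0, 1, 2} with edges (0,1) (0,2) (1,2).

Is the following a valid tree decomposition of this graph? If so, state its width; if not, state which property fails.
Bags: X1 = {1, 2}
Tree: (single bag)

No — vertex 0 appears in no bag.

A tree decomposition must satisfy three properties: every vertex lies in some bag; for every edge, both endpoints lie together in some bag; and for every vertex, the bags containing it form a connected subtree. Here vertex 0 appears in no bag, so the decomposition is invalid.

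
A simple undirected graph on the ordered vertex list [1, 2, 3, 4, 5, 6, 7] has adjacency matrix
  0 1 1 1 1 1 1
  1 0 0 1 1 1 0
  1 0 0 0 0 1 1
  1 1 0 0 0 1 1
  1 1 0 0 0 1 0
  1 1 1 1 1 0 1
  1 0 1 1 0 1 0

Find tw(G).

3

A width-3 tree decomposition is:
Bags: B1 = {1, 3, 6, 7}  B2 = {1, 4, 6, 7}  B3 = {1, 2, 4, 6}  B4 = {1, 2, 5, 6}
Tree: B1–B2, B2–B3, B3–B4
Each bag holds 4 vertices, so the decomposition has width 3, which upper-bounds the treewidth. For the lower bound, the 4 vertices {1, 2, 4, 6} are pairwise adjacent, and any tree decomposition puts a clique entirely inside one bag — forcing width ≥ 3. Therefore the treewidth is 3.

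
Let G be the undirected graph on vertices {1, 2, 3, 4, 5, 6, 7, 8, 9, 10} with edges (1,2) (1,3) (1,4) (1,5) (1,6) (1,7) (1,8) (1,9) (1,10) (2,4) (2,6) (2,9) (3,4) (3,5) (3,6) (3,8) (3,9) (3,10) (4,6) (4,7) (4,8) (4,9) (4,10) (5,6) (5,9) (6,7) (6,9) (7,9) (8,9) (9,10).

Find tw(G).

A width-4 tree decomposition is:
Bags: B1 = {1, 3, 4, 9, 10}  B2 = {1, 3, 4, 6, 9}  B3 = {1, 4, 6, 7, 9}  B4 = {1, 2, 4, 6, 9}  B5 = {1, 3, 4, 8, 9}  B6 = {1, 3, 5, 6, 9}
Tree: B1–B2, B2–B3, B2–B4, B1–B5, B2–B6
Each bag holds 5 vertices, so the decomposition has width 4, which upper-bounds the treewidth. On the other hand G contains the 5-clique {1, 2, 4, 6, 9}. A clique must lie in a single bag of any decomposition, so no decomposition can have width below 4. Combining the bounds, tw(G) = 4.

4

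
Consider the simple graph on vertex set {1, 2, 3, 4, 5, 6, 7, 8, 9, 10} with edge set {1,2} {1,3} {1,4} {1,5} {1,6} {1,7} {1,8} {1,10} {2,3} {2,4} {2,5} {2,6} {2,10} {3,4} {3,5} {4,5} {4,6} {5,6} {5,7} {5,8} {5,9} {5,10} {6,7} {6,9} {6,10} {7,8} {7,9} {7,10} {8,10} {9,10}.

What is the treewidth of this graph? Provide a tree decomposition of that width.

Each bag holds 5 vertices, so the decomposition has width 4, which upper-bounds the treewidth. For the lower bound, the 5 vertices {1, 5, 7, 8, 10} are pairwise adjacent, and any tree decomposition puts a clique entirely inside one bag — forcing width ≥ 4. Therefore the treewidth is 4.

Treewidth 4.
Bags: B1 = {1, 5, 6, 7, 10}  B2 = {1, 2, 5, 6, 10}  B3 = {1, 2, 4, 5, 6}  B4 = {1, 2, 3, 4, 5}  B5 = {5, 6, 7, 9, 10}  B6 = {1, 5, 7, 8, 10}
Tree: B1–B2, B2–B3, B3–B4, B1–B5, B1–B6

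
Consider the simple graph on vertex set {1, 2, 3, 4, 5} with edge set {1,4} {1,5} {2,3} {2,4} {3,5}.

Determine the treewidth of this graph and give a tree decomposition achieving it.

Treewidth 2.
Bags: B1 = {2, 3, 5}  B2 = {1, 2, 5}  B3 = {1, 2, 4}
Tree: B1–B2, B2–B3

Each bag holds 3 vertices, so the decomposition has width 2, which upper-bounds the treewidth. The edges 2–3–5–1–4–2 form a cycle, so G is not a tree and its treewidth is at least 2. Therefore the treewidth is 2.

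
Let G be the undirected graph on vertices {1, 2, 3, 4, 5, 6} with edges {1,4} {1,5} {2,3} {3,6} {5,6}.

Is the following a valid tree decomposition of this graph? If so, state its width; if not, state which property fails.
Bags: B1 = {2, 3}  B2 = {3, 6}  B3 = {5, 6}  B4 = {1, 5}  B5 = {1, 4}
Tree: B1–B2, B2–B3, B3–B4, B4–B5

Vertex coverage: the bags together contain {1, 2, 3, 4, 5, 6}, the full vertex set. Edge coverage: each edge of G has both endpoints in at least one bag. Running intersection: for every vertex, the bags containing it form a connected subtree. All three properties hold, so this is a valid tree decomposition of width max|bag| − 1 = 1, and hence tw(G) ≤ 1.

Yes; width 1.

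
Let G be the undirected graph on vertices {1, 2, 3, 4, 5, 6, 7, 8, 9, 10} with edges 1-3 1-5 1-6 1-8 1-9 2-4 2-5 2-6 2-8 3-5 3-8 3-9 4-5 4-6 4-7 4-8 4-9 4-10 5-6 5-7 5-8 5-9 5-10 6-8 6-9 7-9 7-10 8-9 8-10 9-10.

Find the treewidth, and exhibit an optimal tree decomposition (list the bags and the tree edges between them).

Treewidth 4.
One such decomposition:
Bags: B1 = {4, 5, 6, 8, 9}  B2 = {1, 5, 6, 8, 9}  B3 = {2, 4, 5, 6, 8}  B4 = {1, 3, 5, 8, 9}  B5 = {4, 5, 8, 9, 10}  B6 = {4, 5, 7, 9, 10}
Tree: B1–B2, B1–B3, B2–B4, B1–B5, B5–B6

Every bag has size at most 5, so the width is 5 − 1 = 4 and tw(G) ≤ 4. For the lower bound, the 5 vertices {1, 3, 5, 8, 9} are pairwise adjacent, and any tree decomposition puts a clique entirely inside one bag — forcing width ≥ 4. Hence tw(G) = 4 exactly.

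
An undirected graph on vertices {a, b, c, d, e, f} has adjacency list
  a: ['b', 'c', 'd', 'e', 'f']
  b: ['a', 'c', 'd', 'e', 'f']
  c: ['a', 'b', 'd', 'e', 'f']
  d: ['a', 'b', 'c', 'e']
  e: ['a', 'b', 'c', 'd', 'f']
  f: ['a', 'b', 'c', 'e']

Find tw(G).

4

A width-4 tree decomposition is:
Bags: B1 = {a, b, c, e, f}  B2 = {a, b, c, d, e}
Tree: B1–B2
Every bag has size at most 5, so the width is 5 − 1 = 4 and tw(G) ≤ 4. On the other hand G contains the 5-clique {a, b, c, d, e}. A clique must lie in a single bag of any decomposition, so no decomposition can have width below 4. Therefore the treewidth is 4.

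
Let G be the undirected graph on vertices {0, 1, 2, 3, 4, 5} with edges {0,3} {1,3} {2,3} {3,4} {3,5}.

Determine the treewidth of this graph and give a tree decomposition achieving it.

Treewidth 1.
Bags: B1 = {3, 5}  B2 = {1, 3}  B3 = {2, 3}  B4 = {3, 4}  B5 = {0, 3}
Tree: B1–B2, B1–B3, B2–B4, B1–B5

Every bag has size at most 2, so the width is 2 − 1 = 1 and tw(G) ≤ 1. G has an edge, so its treewidth is at least 1. Hence tw(G) = 1 exactly.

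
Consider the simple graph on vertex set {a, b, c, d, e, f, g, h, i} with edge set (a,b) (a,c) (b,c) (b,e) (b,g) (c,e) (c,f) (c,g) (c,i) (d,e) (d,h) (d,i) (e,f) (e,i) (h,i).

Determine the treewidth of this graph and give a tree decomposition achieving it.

The largest bag has 3 vertices, giving width 2; this decomposition certifies tw(G) ≤ 2. Conversely, {d, e, i} is a clique of size 3, and the vertices of any clique must share a bag in every tree decomposition; so some bag has ≥ 3 vertices and tw(G) ≥ 2. Combining the bounds, tw(G) = 2.

Treewidth 2.
Bags: B1 = {b, c, e}  B2 = {c, e, i}  B3 = {c, e, f}  B4 = {d, e, i}  B5 = {b, c, g}  B6 = {d, h, i}  B7 = {a, b, c}
Tree: B1–B2, B2–B3, B2–B4, B1–B5, B4–B6, B1–B7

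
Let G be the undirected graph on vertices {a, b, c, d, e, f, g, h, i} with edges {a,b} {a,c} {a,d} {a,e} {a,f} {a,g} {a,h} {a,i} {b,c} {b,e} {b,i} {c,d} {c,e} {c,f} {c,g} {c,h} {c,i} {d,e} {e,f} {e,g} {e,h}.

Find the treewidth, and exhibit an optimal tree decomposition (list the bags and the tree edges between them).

Each bag holds 4 vertices, so the decomposition has width 3, which upper-bounds the treewidth. Conversely, {a, c, d, e} is a clique of size 4, and the vertices of any clique must share a bag in every tree decomposition; so some bag has ≥ 4 vertices and tw(G) ≥ 3. Therefore the treewidth is 3.

Treewidth 3.
One optimal decomposition is:
Bags: B1 = {a, b, c, e}  B2 = {a, c, e, h}  B3 = {a, b, c, i}  B4 = {a, c, e, g}  B5 = {a, c, d, e}  B6 = {a, c, e, f}
Tree: B1–B2, B1–B3, B2–B4, B1–B5, B1–B6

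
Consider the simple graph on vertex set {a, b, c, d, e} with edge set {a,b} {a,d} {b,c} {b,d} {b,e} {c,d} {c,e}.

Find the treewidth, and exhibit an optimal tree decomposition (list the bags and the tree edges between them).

Every bag has size at most 3, so the width is 3 − 1 = 2 and tw(G) ≤ 2. On the other hand G contains the 3-clique {b, c, d}. A clique must lie in a single bag of any decomposition, so no decomposition can have width below 2. Therefore the treewidth is 2.

Treewidth 2.
Bags: B1 = {b, c, d}  B2 = {a, b, d}  B3 = {b, c, e}
Tree: B1–B2, B1–B3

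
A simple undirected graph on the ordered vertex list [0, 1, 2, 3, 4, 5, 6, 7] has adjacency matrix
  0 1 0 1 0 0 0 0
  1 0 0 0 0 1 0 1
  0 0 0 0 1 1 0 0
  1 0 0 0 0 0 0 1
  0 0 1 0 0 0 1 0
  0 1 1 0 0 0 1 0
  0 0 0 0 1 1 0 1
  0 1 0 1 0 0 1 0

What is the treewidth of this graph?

A width-2 tree decomposition is:
Bags: B1 = {0, 3, 7}  B2 = {0, 1, 7}  B3 = {1, 6, 7}  B4 = {1, 5, 6}  B5 = {4, 5, 6}  B6 = {2, 4, 5}
Tree: B1–B2, B2–B3, B3–B4, B4–B5, B5–B6
Every bag has size at most 3, so the width is 3 − 1 = 2 and tw(G) ≤ 2. For the lower bound, G contains the cycle 3–0–1–7–3, so G is not a forest; only forests have treewidth ≤ 1, hence tw(G) ≥ 2. Therefore the treewidth is 2.

2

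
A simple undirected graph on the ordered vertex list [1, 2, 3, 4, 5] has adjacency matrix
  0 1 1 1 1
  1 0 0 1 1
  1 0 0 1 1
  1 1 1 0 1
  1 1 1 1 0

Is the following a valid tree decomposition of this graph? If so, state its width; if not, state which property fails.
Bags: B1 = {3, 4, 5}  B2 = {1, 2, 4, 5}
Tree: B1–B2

A tree decomposition must satisfy three properties: every vertex lies in some bag; for every edge, both endpoints lie together in some bag; and for every vertex, the bags containing it form a connected subtree. Here edge (1,3) lies in no bag, so the decomposition is invalid.

No — edge (1,3) lies in no bag.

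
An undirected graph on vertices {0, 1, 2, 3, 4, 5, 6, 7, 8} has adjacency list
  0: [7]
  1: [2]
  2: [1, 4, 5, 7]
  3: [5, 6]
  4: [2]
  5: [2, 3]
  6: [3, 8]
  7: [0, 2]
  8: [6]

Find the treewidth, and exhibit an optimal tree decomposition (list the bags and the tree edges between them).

Each bag holds 2 vertices, so the decomposition has width 1, which upper-bounds the treewidth. G has an edge, so its treewidth is at least 1. Combining the bounds, tw(G) = 1.

Treewidth 1.
One optimal decomposition is:
Bags: B1 = {2, 5}  B2 = {3, 5}  B3 = {1, 2}  B4 = {2, 4}  B5 = {3, 6}  B6 = {6, 8}  B7 = {2, 7}  B8 = {0, 7}
Tree: B1–B2, B1–B3, B3–B4, B2–B5, B5–B6, B1–B7, B7–B8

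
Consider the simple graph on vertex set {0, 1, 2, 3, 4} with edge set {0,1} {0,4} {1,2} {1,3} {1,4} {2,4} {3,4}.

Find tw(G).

2

A width-2 tree decomposition is:
Bags: B1 = {1, 3, 4}  B2 = {0, 1, 4}  B3 = {1, 2, 4}
Tree: B1–B2, B2–B3
Every bag has size at most 3, so the width is 3 − 1 = 2 and tw(G) ≤ 2. On the other hand G contains the 3-clique {0, 1, 4}. A clique must lie in a single bag of any decomposition, so no decomposition can have width below 2. Therefore the treewidth is 2.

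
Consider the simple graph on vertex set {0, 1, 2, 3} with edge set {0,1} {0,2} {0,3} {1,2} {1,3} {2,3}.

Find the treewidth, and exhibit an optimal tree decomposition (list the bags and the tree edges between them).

Treewidth 3.
Bags: B1 = {0, 1, 2, 3}
Tree: (single bag)

With just one bag of size 4, the width is 4 − 1 = 3, so tw(G) ≤ 3. For the lower bound, the 4 vertices {0, 1, 2, 3} are pairwise adjacent, and any tree decomposition puts a clique entirely inside one bag — forcing width ≥ 3. The upper and lower bounds meet at 3, so that is the treewidth.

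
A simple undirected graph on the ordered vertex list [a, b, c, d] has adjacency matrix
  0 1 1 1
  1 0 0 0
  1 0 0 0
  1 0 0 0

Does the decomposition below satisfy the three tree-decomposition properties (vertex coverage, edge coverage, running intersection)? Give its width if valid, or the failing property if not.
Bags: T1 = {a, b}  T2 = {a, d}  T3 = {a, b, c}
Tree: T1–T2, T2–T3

No — bags containing vertex b are not connected in the tree.

A tree decomposition must satisfy three properties: every vertex lies in some bag; for every edge, both endpoints lie together in some bag; and for every vertex, the bags containing it form a connected subtree. Here bags containing vertex b are not connected in the tree, so the decomposition is invalid.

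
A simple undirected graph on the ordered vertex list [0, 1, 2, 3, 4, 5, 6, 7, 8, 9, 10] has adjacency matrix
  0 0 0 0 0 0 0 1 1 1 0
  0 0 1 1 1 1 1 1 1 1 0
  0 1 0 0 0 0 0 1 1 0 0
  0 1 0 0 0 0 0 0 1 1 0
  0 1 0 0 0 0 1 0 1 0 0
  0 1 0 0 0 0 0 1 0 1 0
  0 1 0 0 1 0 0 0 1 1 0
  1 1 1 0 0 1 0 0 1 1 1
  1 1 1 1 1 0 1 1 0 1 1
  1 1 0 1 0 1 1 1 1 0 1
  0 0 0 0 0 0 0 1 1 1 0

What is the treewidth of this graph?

3

A width-3 tree decomposition is:
Bags: B1 = {1, 3, 8, 9}  B2 = {1, 7, 8, 9}  B3 = {1, 6, 8, 9}  B4 = {1, 4, 6, 8}  B5 = {7, 8, 9, 10}  B6 = {1, 5, 7, 9}  B7 = {0, 7, 8, 9}  B8 = {1, 2, 7, 8}
Tree: B1–B2, B2–B3, B3–B4, B2–B5, B2–B6, B5–B7, B2–B8
Each bag holds 4 vertices, so the decomposition has width 3, which upper-bounds the treewidth. For the lower bound, the 4 vertices {0, 7, 8, 9} are pairwise adjacent, and any tree decomposition puts a clique entirely inside one bag — forcing width ≥ 3. Combining the bounds, tw(G) = 3.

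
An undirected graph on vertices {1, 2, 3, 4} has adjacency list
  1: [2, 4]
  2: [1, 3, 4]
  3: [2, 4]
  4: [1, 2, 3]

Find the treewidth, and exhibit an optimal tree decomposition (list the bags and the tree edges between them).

Each bag holds 3 vertices, so the decomposition has width 2, which upper-bounds the treewidth. On the other hand G contains the 3-clique {1, 2, 4}. A clique must lie in a single bag of any decomposition, so no decomposition can have width below 2. Combining the bounds, tw(G) = 2.

Treewidth 2.
One optimal decomposition is:
Bags: B1 = {1, 2, 4}  B2 = {2, 3, 4}
Tree: B1–B2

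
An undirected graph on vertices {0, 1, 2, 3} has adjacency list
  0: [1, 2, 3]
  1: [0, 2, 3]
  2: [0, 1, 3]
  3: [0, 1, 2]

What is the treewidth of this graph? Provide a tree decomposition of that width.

A single bag containing all 4 vertices is trivially a valid decomposition of width 3. On the other hand G contains the 4-clique {0, 1, 2, 3}. A clique must lie in a single bag of any decomposition, so no decomposition can have width below 3. Therefore the treewidth is 3.

Treewidth 3.
Bags: B1 = {0, 1, 2, 3}
Tree: (single bag)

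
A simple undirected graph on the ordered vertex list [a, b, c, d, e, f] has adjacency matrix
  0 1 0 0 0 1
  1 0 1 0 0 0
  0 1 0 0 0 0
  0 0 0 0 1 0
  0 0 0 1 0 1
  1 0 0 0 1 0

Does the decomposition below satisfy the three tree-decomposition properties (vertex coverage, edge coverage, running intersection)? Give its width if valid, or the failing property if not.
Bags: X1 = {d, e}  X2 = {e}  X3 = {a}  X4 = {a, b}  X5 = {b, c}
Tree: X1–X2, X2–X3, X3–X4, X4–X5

No — vertex f appears in no bag.

A tree decomposition must satisfy three properties: every vertex lies in some bag; for every edge, both endpoints lie together in some bag; and for every vertex, the bags containing it form a connected subtree. Here vertex f appears in no bag, so the decomposition is invalid.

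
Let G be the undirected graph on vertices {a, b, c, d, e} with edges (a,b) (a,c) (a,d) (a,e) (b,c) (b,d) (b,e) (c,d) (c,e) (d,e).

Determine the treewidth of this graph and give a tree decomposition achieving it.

Treewidth 4.
Bags: B1 = {a, b, c, d, e}
Tree: (single bag)

A single bag containing all 5 vertices is trivially a valid decomposition of width 4. Conversely, {a, b, c, d, e} is a clique of size 5, and the vertices of any clique must share a bag in every tree decomposition; so some bag has ≥ 5 vertices and tw(G) ≥ 4. Therefore the treewidth is 4.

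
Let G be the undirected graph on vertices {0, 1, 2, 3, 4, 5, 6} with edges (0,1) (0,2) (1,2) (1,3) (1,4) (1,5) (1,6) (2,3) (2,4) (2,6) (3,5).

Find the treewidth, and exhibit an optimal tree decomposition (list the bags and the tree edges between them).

Treewidth 2.
One such decomposition:
Bags: B1 = {1, 2, 4}  B2 = {1, 2, 6}  B3 = {1, 2, 3}  B4 = {0, 1, 2}  B5 = {1, 3, 5}
Tree: B1–B2, B1–B3, B1–B4, B3–B5

Each bag holds 3 vertices, so the decomposition has width 2, which upper-bounds the treewidth. Conversely, {0, 1, 2} is a clique of size 3, and the vertices of any clique must share a bag in every tree decomposition; so some bag has ≥ 3 vertices and tw(G) ≥ 2. Therefore the treewidth is 2.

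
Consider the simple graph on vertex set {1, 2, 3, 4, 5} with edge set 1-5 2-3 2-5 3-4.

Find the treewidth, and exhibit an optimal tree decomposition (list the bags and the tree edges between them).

The largest bag has 2 vertices, giving width 1; this decomposition certifies tw(G) ≤ 1. Any graph with an edge has treewidth ≥ 1, and G has the edge 4–3. Therefore the treewidth is 1.

Treewidth 1.
One such decomposition:
Bags: B1 = {3, 4}  B2 = {2, 3}  B3 = {2, 5}  B4 = {1, 5}
Tree: B1–B2, B2–B3, B3–B4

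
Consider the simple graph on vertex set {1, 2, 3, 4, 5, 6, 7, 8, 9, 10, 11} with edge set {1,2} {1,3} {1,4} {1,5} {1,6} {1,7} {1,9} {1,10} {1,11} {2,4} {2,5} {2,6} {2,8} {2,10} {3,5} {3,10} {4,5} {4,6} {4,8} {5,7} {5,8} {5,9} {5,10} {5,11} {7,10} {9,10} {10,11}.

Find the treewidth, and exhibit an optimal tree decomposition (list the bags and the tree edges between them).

Each bag holds 4 vertices, so the decomposition has width 3, which upper-bounds the treewidth. On the other hand G contains the 4-clique {2, 4, 5, 8}. A clique must lie in a single bag of any decomposition, so no decomposition can have width below 3. The upper and lower bounds meet at 3, so that is the treewidth.

Treewidth 3.
One optimal decomposition is:
Bags: B1 = {1, 3, 5, 10}  B2 = {1, 5, 9, 10}  B3 = {1, 2, 5, 10}  B4 = {1, 2, 4, 5}  B5 = {1, 2, 4, 6}  B6 = {2, 4, 5, 8}  B7 = {1, 5, 10, 11}  B8 = {1, 5, 7, 10}
Tree: B1–B2, B2–B3, B3–B4, B4–B5, B4–B6, B2–B7, B1–B8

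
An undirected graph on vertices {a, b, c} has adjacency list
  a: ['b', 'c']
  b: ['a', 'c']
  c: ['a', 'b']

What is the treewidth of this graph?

2

A width-2 tree decomposition is:
Bags: B1 = {a, b, c}
Tree: (single bag)
A single bag containing all 3 vertices is trivially a valid decomposition of width 2. Conversely, {a, b, c} is a clique of size 3, and the vertices of any clique must share a bag in every tree decomposition; so some bag has ≥ 3 vertices and tw(G) ≥ 2. Hence tw(G) = 2 exactly.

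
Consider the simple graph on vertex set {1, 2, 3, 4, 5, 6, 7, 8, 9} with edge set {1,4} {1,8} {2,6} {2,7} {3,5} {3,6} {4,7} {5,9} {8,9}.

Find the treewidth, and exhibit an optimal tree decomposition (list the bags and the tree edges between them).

Treewidth 2.
One such decomposition:
Bags: B1 = {1, 4, 8}  B2 = {4, 7, 8}  B3 = {2, 7, 8}  B4 = {2, 6, 8}  B5 = {3, 6, 8}  B6 = {3, 5, 8}  B7 = {5, 8, 9}
Tree: B1–B2, B2–B3, B3–B4, B4–B5, B5–B6, B6–B7

The largest bag has 3 vertices, giving width 2; this decomposition certifies tw(G) ≤ 2. The edges 8–1–4–7–2–6–3–5–9–8 form a cycle, so G is not a tree and its treewidth is at least 2. Combining the bounds, tw(G) = 2.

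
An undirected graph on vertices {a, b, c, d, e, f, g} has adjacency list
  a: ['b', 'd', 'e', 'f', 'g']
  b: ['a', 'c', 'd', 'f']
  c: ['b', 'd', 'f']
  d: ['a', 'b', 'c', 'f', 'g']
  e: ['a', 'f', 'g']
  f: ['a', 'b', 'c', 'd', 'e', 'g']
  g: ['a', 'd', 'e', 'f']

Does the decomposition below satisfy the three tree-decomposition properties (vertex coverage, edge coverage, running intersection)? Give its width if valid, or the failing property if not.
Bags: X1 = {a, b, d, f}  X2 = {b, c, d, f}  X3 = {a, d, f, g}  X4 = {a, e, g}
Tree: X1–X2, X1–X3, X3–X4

No — edge (f,e) lies in no bag.

A tree decomposition must satisfy three properties: every vertex lies in some bag; for every edge, both endpoints lie together in some bag; and for every vertex, the bags containing it form a connected subtree. Here edge (f,e) lies in no bag, so the decomposition is invalid.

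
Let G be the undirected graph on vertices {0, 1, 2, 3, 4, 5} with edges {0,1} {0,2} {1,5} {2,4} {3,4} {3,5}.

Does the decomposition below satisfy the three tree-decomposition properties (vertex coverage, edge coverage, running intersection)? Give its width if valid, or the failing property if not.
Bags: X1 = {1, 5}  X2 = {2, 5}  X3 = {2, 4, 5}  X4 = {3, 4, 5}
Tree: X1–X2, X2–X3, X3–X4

A tree decomposition must satisfy three properties: every vertex lies in some bag; for every edge, both endpoints lie together in some bag; and for every vertex, the bags containing it form a connected subtree. Here vertex 0 appears in no bag, so the decomposition is invalid.

No — vertex 0 appears in no bag.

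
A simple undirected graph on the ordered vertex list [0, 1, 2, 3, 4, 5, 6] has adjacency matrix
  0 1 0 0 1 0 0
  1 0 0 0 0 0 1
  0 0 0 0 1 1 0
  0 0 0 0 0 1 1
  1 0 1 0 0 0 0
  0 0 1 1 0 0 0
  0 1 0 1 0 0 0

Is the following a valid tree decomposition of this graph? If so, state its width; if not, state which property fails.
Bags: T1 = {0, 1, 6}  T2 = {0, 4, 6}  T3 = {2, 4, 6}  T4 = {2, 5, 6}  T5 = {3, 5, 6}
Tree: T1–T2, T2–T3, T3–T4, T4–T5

Every vertex of G appears in some bag (union = {0, 1, 2, 3, 4, 5, 6}); every edge is covered by a bag; and for each vertex v the set of bags containing v is connected in the bag tree. The decomposition is therefore valid. The largest bag has 3 vertices, so the width is 2.

Yes; width 2.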